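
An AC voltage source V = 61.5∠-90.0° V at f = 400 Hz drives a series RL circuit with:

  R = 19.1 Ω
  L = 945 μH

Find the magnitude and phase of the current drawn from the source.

Step 1 — Angular frequency: ω = 2π·f = 2π·400 = 2513 rad/s.
Step 2 — Component impedances:
  R: Z = R = 19.1 Ω
  L: Z = jωL = j·2513·0.000945 = 0 + j2.375 Ω
Step 3 — Series combination: Z_total = R + L = 19.1 + j2.375 Ω = 19.25∠7.1° Ω.
Step 4 — Source phasor: V = 61.5∠-90.0° V = 0 - j61.5 V.
Step 5 — Ohm's law: I = V / Z_total = (0 - j61.5) / (19.1 + j2.375) = -0.3943 - j3.171 A.
Step 6 — Convert to polar: |I| = 3.195 A, ∠I = -97.1°.

I = 3.195∠-97.1° A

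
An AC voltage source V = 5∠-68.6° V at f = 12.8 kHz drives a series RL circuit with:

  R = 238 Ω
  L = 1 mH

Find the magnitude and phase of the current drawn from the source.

Step 1 — Angular frequency: ω = 2π·f = 2π·1.28e+04 = 8.042e+04 rad/s.
Step 2 — Component impedances:
  R: Z = R = 238 Ω
  L: Z = jωL = j·8.042e+04·0.001 = 0 + j80.42 Ω
Step 3 — Series combination: Z_total = R + L = 238 + j80.42 Ω = 251.2∠18.7° Ω.
Step 4 — Source phasor: V = 5∠-68.6° V = 1.824 - j4.655 V.
Step 5 — Ohm's law: I = V / Z_total = (1.824 - j4.655) / (238 + j80.42) = 0.0009476 - j0.01988 A.
Step 6 — Convert to polar: |I| = 0.0199 A, ∠I = -87.3°.

I = 0.0199∠-87.3° A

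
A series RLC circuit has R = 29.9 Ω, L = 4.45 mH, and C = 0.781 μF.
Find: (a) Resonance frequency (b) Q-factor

Step 1 — Resonance condition Im(Z)=0 gives ω₀ = 1/√(LC).
Step 2 — ω₀ = 1/√(0.00445·7.81e-07) = 1.696e+04 rad/s.
Step 3 — f₀ = ω₀/(2π) = 2700 Hz.
Step 4 — Series Q: Q = ω₀L/R = 1.696e+04·0.00445/29.9 = 2.525.

(a) f₀ = 2700 Hz  (b) Q = 2.525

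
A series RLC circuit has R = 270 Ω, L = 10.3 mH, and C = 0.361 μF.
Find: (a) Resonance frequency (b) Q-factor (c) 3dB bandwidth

Step 1 — Resonance: ω₀ = 1/√(LC) = 1/√(0.0103·3.61e-07) = 1.64e+04 rad/s.
Step 2 — f₀ = ω₀/(2π) = 2610 Hz.
Step 3 — Series Q: Q = ω₀L/R = 1.64e+04·0.0103/270 = 0.6256.
Step 4 — Bandwidth: Δω = ω₀/Q = 2.621e+04 rad/s; BW = Δω/(2π) = 4172 Hz.

(a) f₀ = 2610 Hz  (b) Q = 0.6256  (c) BW = 4172 Hz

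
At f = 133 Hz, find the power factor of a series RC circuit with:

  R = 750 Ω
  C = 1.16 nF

Step 1 — Angular frequency: ω = 2π·f = 2π·133 = 835.7 rad/s.
Step 2 — Component impedances:
  R: Z = R = 750 Ω
  C: Z = 1/(jωC) = -j/(ω·C) = 0 - j1.032e+06 Ω
Step 3 — Series combination: Z_total = R + C = 750 - j1.032e+06 Ω = 1.032e+06∠-90.0° Ω.
Step 4 — Power factor: PF = cos(φ) = Re(Z)/|Z| = 750/1.0316e+06 = 0.000727.
Step 5 — Type: Im(Z) = -1.032e+06 ⇒ leading (phase φ = -90.0°).

PF = 0.000727 (leading, φ = -90.0°)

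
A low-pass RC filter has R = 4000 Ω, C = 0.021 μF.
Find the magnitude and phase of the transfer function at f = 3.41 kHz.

Step 1 — Angular frequency: ω = 2π·3410 = 2.143e+04 rad/s.
Step 2 — Transfer function: H(jω) = 1/(1 + jωRC).
Step 3 — Denominator: 1 + jωRC = 1 + j·2.143e+04·4000·2.1e-08 = 1 + j1.8.
Step 4 — H = 0.2359 - j0.4246.
Step 5 — Magnitude: |H| = 0.4857 (-6.3 dB); phase: φ = -60.9°.

|H| = 0.4857 (-6.3 dB), φ = -60.9°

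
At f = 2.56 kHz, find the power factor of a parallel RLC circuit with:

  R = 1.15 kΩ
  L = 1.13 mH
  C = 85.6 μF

Step 1 — Angular frequency: ω = 2π·f = 2π·2560 = 1.608e+04 rad/s.
Step 2 — Component impedances:
  R: Z = R = 1150 Ω
  L: Z = jωL = j·1.608e+04·0.00113 = 0 + j18.18 Ω
  C: Z = 1/(jωC) = -j/(ω·C) = 0 - j0.7263 Ω
Step 3 — Parallel combination: 1/Z_total = 1/R + 1/L + 1/C; Z_total = 0.0004977 - j0.7565 Ω = 0.7565∠-90.0° Ω.
Step 4 — Power factor: PF = cos(φ) = Re(Z)/|Z| = 0.00049766/0.75651 = 0.0006578.
Step 5 — Type: Im(Z) = -0.7565 ⇒ leading (phase φ = -90.0°).

PF = 0.0006578 (leading, φ = -90.0°)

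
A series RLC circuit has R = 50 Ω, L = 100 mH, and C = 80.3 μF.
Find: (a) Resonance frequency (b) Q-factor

Step 1 — Resonance condition Im(Z)=0 gives ω₀ = 1/√(LC).
Step 2 — ω₀ = 1/√(0.1·8.03e-05) = 352.9 rad/s.
Step 3 — f₀ = ω₀/(2π) = 56.16 Hz.
Step 4 — Series Q: Q = ω₀L/R = 352.9·0.1/50 = 0.7058.

(a) f₀ = 56.16 Hz  (b) Q = 0.7058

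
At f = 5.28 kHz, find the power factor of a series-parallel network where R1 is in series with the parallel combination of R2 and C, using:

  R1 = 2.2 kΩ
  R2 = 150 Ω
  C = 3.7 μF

Step 1 — Angular frequency: ω = 2π·f = 2π·5280 = 3.318e+04 rad/s.
Step 2 — Component impedances:
  R1: Z = R = 2200 Ω
  R2: Z = R = 150 Ω
  C: Z = 1/(jωC) = -j/(ω·C) = 0 - j8.147 Ω
Step 3 — Parallel branch: R2 || C = 1/(1/R2 + 1/C) = 0.4412 - j8.123 Ω.
Step 4 — Series with R1: Z_total = R1 + (R2 || C) = 2200 - j8.123 Ω = 2200∠-0.2° Ω.
Step 5 — Power factor: PF = cos(φ) = Re(Z)/|Z| = 2200/2200 = 1.
Step 6 — Type: Im(Z) = -8.123 ⇒ leading (phase φ = -0.2°).

PF = 1 (leading, φ = -0.2°)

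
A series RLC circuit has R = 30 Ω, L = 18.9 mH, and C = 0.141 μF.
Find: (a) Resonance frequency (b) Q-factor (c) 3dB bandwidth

Step 1 — Resonance condition Im(Z)=0 gives ω₀ = 1/√(LC).
Step 2 — ω₀ = 1/√(0.0189·1.41e-07) = 1.937e+04 rad/s.
Step 3 — f₀ = ω₀/(2π) = 3083 Hz.
Step 4 — Series Q: Q = ω₀L/R = 1.937e+04·0.0189/30 = 12.2.
Step 5 — 3dB bandwidth: Δω = ω₀/Q = 1587 rad/s; BW = Δω/(2π) = 252.6 Hz.

(a) f₀ = 3083 Hz  (b) Q = 12.2  (c) BW = 252.6 Hz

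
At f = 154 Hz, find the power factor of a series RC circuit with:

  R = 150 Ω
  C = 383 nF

Step 1 — Angular frequency: ω = 2π·f = 2π·154 = 967.6 rad/s.
Step 2 — Component impedances:
  R: Z = R = 150 Ω
  C: Z = 1/(jωC) = -j/(ω·C) = 0 - j2698 Ω
Step 3 — Series combination: Z_total = R + C = 150 - j2698 Ω = 2703∠-86.8° Ω.
Step 4 — Power factor: PF = cos(φ) = Re(Z)/|Z| = 150/2702.5 = 0.0555.
Step 5 — Type: Im(Z) = -2698 ⇒ leading (phase φ = -86.8°).

PF = 0.0555 (leading, φ = -86.8°)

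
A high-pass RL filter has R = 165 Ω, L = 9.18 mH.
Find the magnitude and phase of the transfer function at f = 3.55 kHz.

Step 1 — Angular frequency: ω = 2π·3550 = 2.231e+04 rad/s.
Step 2 — Transfer function: H(jω) = jωL/(R + jωL).
Step 3 — Numerator jωL = j·204.8; denominator R + jωL = 165 + j204.8.
Step 4 — H = 0.6063 + j0.4886.
Step 5 — Magnitude: |H| = 0.7787 (-2.2 dB); phase: φ = 38.9°.

|H| = 0.7787 (-2.2 dB), φ = 38.9°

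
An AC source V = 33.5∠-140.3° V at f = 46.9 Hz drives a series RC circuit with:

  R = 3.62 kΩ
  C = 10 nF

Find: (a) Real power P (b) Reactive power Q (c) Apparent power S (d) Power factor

Step 1 — Angular frequency: ω = 2π·f = 2π·46.9 = 294.7 rad/s.
Step 2 — Component impedances:
  R: Z = R = 3620 Ω
  C: Z = 1/(jωC) = -j/(ω·C) = 0 - j3.393e+05 Ω
Step 3 — Series combination: Z_total = R + C = 3620 - j3.393e+05 Ω = 3.394e+05∠-89.4° Ω.
Step 4 — Source phasor: V = 33.5∠-140.3° V = -25.77 - j21.4 V.
Step 5 — Current: I = V / Z = 6.224e-05 - j7.662e-05 A = 9.871e-05∠-50.9° A.
Step 6 — Complex power: S = V·I* = 3.527e-05 - j0.003307 VA.
Step 7 — Real power: P = Re(S) = 3.527e-05 W.
Step 8 — Reactive power: Q = Im(S) = -0.003307 VAR.
Step 9 — Apparent power: |S| = 0.003307 VA.
Step 10 — Power factor: PF = P/|S| = 0.01067 (leading).

(a) P = 3.527e-05 W  (b) Q = -0.003307 VAR  (c) S = 0.003307 VA  (d) PF = 0.01067 (leading)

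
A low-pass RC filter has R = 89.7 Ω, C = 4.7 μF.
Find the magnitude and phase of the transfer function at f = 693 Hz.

Step 1 — Angular frequency: ω = 2π·693 = 4354 rad/s.
Step 2 — Transfer function: H(jω) = 1/(1 + jωRC).
Step 3 — Denominator: 1 + jωRC = 1 + j·4354·89.7·4.7e-06 = 1 + j1.836.
Step 4 — H = 0.2288 - j0.4201.
Step 5 — Magnitude: |H| = 0.4784 (-6.4 dB); phase: φ = -61.4°.

|H| = 0.4784 (-6.4 dB), φ = -61.4°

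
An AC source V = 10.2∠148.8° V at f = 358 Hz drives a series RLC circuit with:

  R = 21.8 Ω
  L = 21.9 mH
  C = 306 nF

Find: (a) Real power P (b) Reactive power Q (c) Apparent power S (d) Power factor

Step 1 — Angular frequency: ω = 2π·f = 2π·358 = 2249 rad/s.
Step 2 — Component impedances:
  R: Z = R = 21.8 Ω
  L: Z = jωL = j·2249·0.0219 = 0 + j49.26 Ω
  C: Z = 1/(jωC) = -j/(ω·C) = 0 - j1453 Ω
Step 3 — Series combination: Z_total = R + L + C = 21.8 - j1404 Ω = 1404∠-89.1° Ω.
Step 4 — Source phasor: V = 10.2∠148.8° V = -8.725 + j5.284 V.
Step 5 — Current: I = V / Z = -0.00386 - j0.006156 A = 0.007266∠-122.1° A.
Step 6 — Complex power: S = V·I* = 0.001151 - j0.07411 VA.
Step 7 — Real power: P = Re(S) = 0.001151 W.
Step 8 — Reactive power: Q = Im(S) = -0.07411 VAR.
Step 9 — Apparent power: |S| = 0.07412 VA.
Step 10 — Power factor: PF = P/|S| = 0.01553 (leading).

(a) P = 0.001151 W  (b) Q = -0.07411 VAR  (c) S = 0.07412 VA  (d) PF = 0.01553 (leading)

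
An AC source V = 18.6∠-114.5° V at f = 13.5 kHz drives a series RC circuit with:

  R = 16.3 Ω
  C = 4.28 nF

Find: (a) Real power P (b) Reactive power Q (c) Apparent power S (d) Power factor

Step 1 — Angular frequency: ω = 2π·f = 2π·1.35e+04 = 8.482e+04 rad/s.
Step 2 — Component impedances:
  R: Z = R = 16.3 Ω
  C: Z = 1/(jωC) = -j/(ω·C) = 0 - j2754 Ω
Step 3 — Series combination: Z_total = R + C = 16.3 - j2754 Ω = 2755∠-89.7° Ω.
Step 4 — Source phasor: V = 18.6∠-114.5° V = -7.713 - j16.93 V.
Step 5 — Current: I = V / Z = 0.006128 - j0.002837 A = 0.006752∠-24.8° A.
Step 6 — Complex power: S = V·I* = 0.0007432 - j0.1256 VA.
Step 7 — Real power: P = Re(S) = 0.0007432 W.
Step 8 — Reactive power: Q = Im(S) = -0.1256 VAR.
Step 9 — Apparent power: |S| = 0.1256 VA.
Step 10 — Power factor: PF = P/|S| = 0.005917 (leading).

(a) P = 0.0007432 W  (b) Q = -0.1256 VAR  (c) S = 0.1256 VA  (d) PF = 0.005917 (leading)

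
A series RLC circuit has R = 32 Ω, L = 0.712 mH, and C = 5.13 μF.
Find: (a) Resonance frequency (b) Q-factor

Step 1 — Resonance condition Im(Z)=0 gives ω₀ = 1/√(LC).
Step 2 — ω₀ = 1/√(0.000712·5.13e-06) = 1.655e+04 rad/s.
Step 3 — f₀ = ω₀/(2π) = 2633 Hz.
Step 4 — Series Q: Q = ω₀L/R = 1.655e+04·0.000712/32 = 0.3682.

(a) f₀ = 2633 Hz  (b) Q = 0.3682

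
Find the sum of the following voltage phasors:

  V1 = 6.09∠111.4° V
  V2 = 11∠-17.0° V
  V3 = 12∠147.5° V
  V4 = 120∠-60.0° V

Step 1 — Convert each phasor to rectangular form:
  V1 = 6.09·(cos(111.4°) + j·sin(111.4°)) = -2.222 + j5.67 V
  V2 = 11·(cos(-17.0°) + j·sin(-17.0°)) = 10.52 - j3.216 V
  V3 = 12·(cos(147.5°) + j·sin(147.5°)) = -10.12 + j6.448 V
  V4 = 120·(cos(-60.0°) + j·sin(-60.0°)) = 60 - j103.9 V
Step 2 — Sum components: V_total = 58.18 - j95.02 V.
Step 3 — Convert to polar: |V_total| = 111.4 V, ∠V_total = -58.5°.

V_total = 111.4∠-58.5° V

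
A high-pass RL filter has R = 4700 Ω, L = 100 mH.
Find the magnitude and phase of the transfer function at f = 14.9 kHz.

Step 1 — Angular frequency: ω = 2π·1.49e+04 = 9.362e+04 rad/s.
Step 2 — Transfer function: H(jω) = jωL/(R + jωL).
Step 3 — Numerator jωL = j·9362; denominator R + jωL = 4700 + j9362.
Step 4 — H = 0.7987 + j0.401.
Step 5 — Magnitude: |H| = 0.8937 (-1.0 dB); phase: φ = 26.7°.

|H| = 0.8937 (-1.0 dB), φ = 26.7°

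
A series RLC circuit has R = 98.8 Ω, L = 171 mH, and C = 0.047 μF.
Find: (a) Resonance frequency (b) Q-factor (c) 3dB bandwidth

Step 1 — Resonance: ω₀ = 1/√(LC) = 1/√(0.171·4.7e-08) = 1.115e+04 rad/s.
Step 2 — f₀ = ω₀/(2π) = 1775 Hz.
Step 3 — Series Q: Q = ω₀L/R = 1.115e+04·0.171/98.8 = 19.31.
Step 4 — Bandwidth: Δω = ω₀/Q = 577.8 rad/s; BW = Δω/(2π) = 91.96 Hz.

(a) f₀ = 1775 Hz  (b) Q = 19.31  (c) BW = 91.96 Hz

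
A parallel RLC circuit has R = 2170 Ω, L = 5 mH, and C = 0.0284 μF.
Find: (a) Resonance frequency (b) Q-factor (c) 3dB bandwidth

Step 1 — Resonance: ω₀ = 1/√(LC) = 1/√(0.005·2.84e-08) = 8.392e+04 rad/s.
Step 2 — f₀ = ω₀/(2π) = 1.336e+04 Hz.
Step 3 — Parallel Q: Q = R/(ω₀L) = 2170/(8.392e+04·0.005) = 5.172.
Step 4 — Bandwidth: Δω = ω₀/Q = 1.623e+04 rad/s; BW = Δω/(2π) = 2583 Hz.

(a) f₀ = 1.336e+04 Hz  (b) Q = 5.172  (c) BW = 2583 Hz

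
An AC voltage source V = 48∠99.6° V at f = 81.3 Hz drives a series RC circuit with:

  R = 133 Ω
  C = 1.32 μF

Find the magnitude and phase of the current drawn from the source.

Step 1 — Angular frequency: ω = 2π·f = 2π·81.3 = 510.8 rad/s.
Step 2 — Component impedances:
  R: Z = R = 133 Ω
  C: Z = 1/(jωC) = -j/(ω·C) = 0 - j1483 Ω
Step 3 — Series combination: Z_total = R + C = 133 - j1483 Ω = 1489∠-84.9° Ω.
Step 4 — Source phasor: V = 48∠99.6° V = -8.005 + j47.33 V.
Step 5 — Ohm's law: I = V / Z_total = (-8.005 + j47.33) / (133 - j1483) = -0.03214 - j0.002515 A.
Step 6 — Convert to polar: |I| = 0.03224 A, ∠I = -175.5°.

I = 0.03224∠-175.5° A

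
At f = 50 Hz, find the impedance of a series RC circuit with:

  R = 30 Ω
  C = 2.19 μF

Step 1 — Angular frequency: ω = 2π·f = 2π·50 = 314.2 rad/s.
Step 2 — Component impedances:
  R: Z = R = 30 Ω
  C: Z = 1/(jωC) = -j/(ω·C) = 0 - j1453 Ω
Step 3 — Series combination: Z_total = R + C = 30 - j1453 Ω = 1454∠-88.8° Ω.

Z = 30 - j1453 Ω = 1454∠-88.8° Ω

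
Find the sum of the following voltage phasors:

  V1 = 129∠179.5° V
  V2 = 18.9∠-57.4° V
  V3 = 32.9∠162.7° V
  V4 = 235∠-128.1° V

Step 1 — Convert each phasor to rectangular form:
  V1 = 129·(cos(179.5°) + j·sin(179.5°)) = -129 + j1.126 V
  V2 = 18.9·(cos(-57.4°) + j·sin(-57.4°)) = 10.18 - j15.92 V
  V3 = 32.9·(cos(162.7°) + j·sin(162.7°)) = -31.41 + j9.784 V
  V4 = 235·(cos(-128.1°) + j·sin(-128.1°)) = -145 - j184.9 V
Step 2 — Sum components: V_total = -295.2 - j189.9 V.
Step 3 — Convert to polar: |V_total| = 351.1 V, ∠V_total = -147.2°.

V_total = 351.1∠-147.2° V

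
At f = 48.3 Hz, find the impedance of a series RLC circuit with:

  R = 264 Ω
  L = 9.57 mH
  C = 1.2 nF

Step 1 — Angular frequency: ω = 2π·f = 2π·48.3 = 303.5 rad/s.
Step 2 — Component impedances:
  R: Z = R = 264 Ω
  L: Z = jωL = j·303.5·0.00957 = 0 + j2.904 Ω
  C: Z = 1/(jωC) = -j/(ω·C) = 0 - j2.746e+06 Ω
Step 3 — Series combination: Z_total = R + L + C = 264 - j2.746e+06 Ω = 2.746e+06∠-90.0° Ω.

Z = 264 - j2.746e+06 Ω = 2.746e+06∠-90.0° Ω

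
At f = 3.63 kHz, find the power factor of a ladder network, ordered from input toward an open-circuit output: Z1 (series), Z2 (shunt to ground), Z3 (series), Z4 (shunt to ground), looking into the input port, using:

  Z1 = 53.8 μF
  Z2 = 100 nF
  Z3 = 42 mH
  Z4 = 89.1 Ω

Step 1 — Angular frequency: ω = 2π·f = 2π·3630 = 2.281e+04 rad/s.
Step 2 — Component impedances:
  Z1: Z = 1/(jωC) = -j/(ω·C) = 0 - j0.815 Ω
  Z2: Z = 1/(jωC) = -j/(ω·C) = 0 - j438.4 Ω
  Z3: Z = jωL = j·2.281e+04·0.042 = 0 + j957.9 Ω
  Z4: Z = R = 89.1 Ω
Step 3 — Ladder network (open output): work backward from the far end, alternating series and parallel combinations. Z_in = 61.65 - j798.7 Ω = 801.1∠-85.6° Ω.
Step 4 — Power factor: PF = cos(φ) = Re(Z)/|Z| = 61.65/801.1 = 0.07696.
Step 5 — Type: Im(Z) = -798.7 ⇒ leading (phase φ = -85.6°).

PF = 0.07696 (leading, φ = -85.6°)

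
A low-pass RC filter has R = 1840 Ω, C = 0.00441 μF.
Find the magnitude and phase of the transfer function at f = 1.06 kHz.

Step 1 — Angular frequency: ω = 2π·1060 = 6660 rad/s.
Step 2 — Transfer function: H(jω) = 1/(1 + jωRC).
Step 3 — Denominator: 1 + jωRC = 1 + j·6660·1840·4.41e-09 = 1 + j0.05404.
Step 4 — H = 0.9971 - j0.05389.
Step 5 — Magnitude: |H| = 0.9985 (-0.0 dB); phase: φ = -3.1°.

|H| = 0.9985 (-0.0 dB), φ = -3.1°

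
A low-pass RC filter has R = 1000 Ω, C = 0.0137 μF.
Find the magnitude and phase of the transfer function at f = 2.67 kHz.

Step 1 — Angular frequency: ω = 2π·2670 = 1.678e+04 rad/s.
Step 2 — Transfer function: H(jω) = 1/(1 + jωRC).
Step 3 — Denominator: 1 + jωRC = 1 + j·1.678e+04·1000·1.37e-08 = 1 + j0.2298.
Step 4 — H = 0.9498 - j0.2183.
Step 5 — Magnitude: |H| = 0.9746 (-0.2 dB); phase: φ = -12.9°.

|H| = 0.9746 (-0.2 dB), φ = -12.9°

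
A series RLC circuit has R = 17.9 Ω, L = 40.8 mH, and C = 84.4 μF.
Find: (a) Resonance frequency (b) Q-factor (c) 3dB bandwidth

Step 1 — Resonance condition Im(Z)=0 gives ω₀ = 1/√(LC).
Step 2 — ω₀ = 1/√(0.0408·8.44e-05) = 538.9 rad/s.
Step 3 — f₀ = ω₀/(2π) = 85.77 Hz.
Step 4 — Series Q: Q = ω₀L/R = 538.9·0.0408/17.9 = 1.228.
Step 5 — 3dB bandwidth: Δω = ω₀/Q = 438.7 rad/s; BW = Δω/(2π) = 69.83 Hz.

(a) f₀ = 85.77 Hz  (b) Q = 1.228  (c) BW = 69.83 Hz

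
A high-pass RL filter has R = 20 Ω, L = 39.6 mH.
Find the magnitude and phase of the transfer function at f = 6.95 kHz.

Step 1 — Angular frequency: ω = 2π·6950 = 4.367e+04 rad/s.
Step 2 — Transfer function: H(jω) = jωL/(R + jωL).
Step 3 — Numerator jωL = j·1729; denominator R + jωL = 20 + j1729.
Step 4 — H = 0.9999 + j0.01156.
Step 5 — Magnitude: |H| = 0.9999 (-0.0 dB); phase: φ = 0.7°.

|H| = 0.9999 (-0.0 dB), φ = 0.7°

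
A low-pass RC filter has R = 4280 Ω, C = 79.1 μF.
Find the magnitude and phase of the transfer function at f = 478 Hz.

Step 1 — Angular frequency: ω = 2π·478 = 3003 rad/s.
Step 2 — Transfer function: H(jω) = 1/(1 + jωRC).
Step 3 — Denominator: 1 + jωRC = 1 + j·3003·4280·7.91e-05 = 1 + j1017.
Step 4 — H = 9.673e-07 - j0.0009835.
Step 5 — Magnitude: |H| = 0.0009835 (-60.1 dB); phase: φ = -89.9°.

|H| = 0.0009835 (-60.1 dB), φ = -89.9°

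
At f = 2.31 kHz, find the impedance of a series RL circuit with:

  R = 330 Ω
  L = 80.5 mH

Step 1 — Angular frequency: ω = 2π·f = 2π·2310 = 1.451e+04 rad/s.
Step 2 — Component impedances:
  R: Z = R = 330 Ω
  L: Z = jωL = j·1.451e+04·0.0805 = 0 + j1168 Ω
Step 3 — Series combination: Z_total = R + L = 330 + j1168 Ω = 1214∠74.2° Ω.

Z = 330 + j1168 Ω = 1214∠74.2° Ω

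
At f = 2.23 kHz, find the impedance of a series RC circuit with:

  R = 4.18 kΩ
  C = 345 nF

Step 1 — Angular frequency: ω = 2π·f = 2π·2230 = 1.401e+04 rad/s.
Step 2 — Component impedances:
  R: Z = R = 4180 Ω
  C: Z = 1/(jωC) = -j/(ω·C) = 0 - j206.9 Ω
Step 3 — Series combination: Z_total = R + C = 4180 - j206.9 Ω = 4185∠-2.8° Ω.

Z = 4180 - j206.9 Ω = 4185∠-2.8° Ω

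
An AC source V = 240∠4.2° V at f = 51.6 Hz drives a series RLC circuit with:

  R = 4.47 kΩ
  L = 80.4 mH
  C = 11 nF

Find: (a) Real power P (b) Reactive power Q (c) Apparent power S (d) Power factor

Step 1 — Angular frequency: ω = 2π·f = 2π·51.6 = 324.2 rad/s.
Step 2 — Component impedances:
  R: Z = R = 4470 Ω
  L: Z = jωL = j·324.2·0.0804 = 0 + j26.07 Ω
  C: Z = 1/(jωC) = -j/(ω·C) = 0 - j2.804e+05 Ω
Step 3 — Series combination: Z_total = R + L + C = 4470 - j2.804e+05 Ω = 2.804e+05∠-89.1° Ω.
Step 4 — Source phasor: V = 240∠4.2° V = 239.4 + j17.58 V.
Step 5 — Current: I = V / Z = -4.907e-05 + j0.0008545 A = 0.0008559∠93.3° A.
Step 6 — Complex power: S = V·I* = 0.003274 - j0.2054 VA.
Step 7 — Real power: P = Re(S) = 0.003274 W.
Step 8 — Reactive power: Q = Im(S) = -0.2054 VAR.
Step 9 — Apparent power: |S| = 0.2054 VA.
Step 10 — Power factor: PF = P/|S| = 0.01594 (leading).

(a) P = 0.003274 W  (b) Q = -0.2054 VAR  (c) S = 0.2054 VA  (d) PF = 0.01594 (leading)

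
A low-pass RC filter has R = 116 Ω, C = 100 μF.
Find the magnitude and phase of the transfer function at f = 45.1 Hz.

Step 1 — Angular frequency: ω = 2π·45.1 = 283.4 rad/s.
Step 2 — Transfer function: H(jω) = 1/(1 + jωRC).
Step 3 — Denominator: 1 + jωRC = 1 + j·283.4·116·0.0001 = 1 + j3.287.
Step 4 — H = 0.08471 - j0.2784.
Step 5 — Magnitude: |H| = 0.291 (-10.7 dB); phase: φ = -73.1°.

|H| = 0.291 (-10.7 dB), φ = -73.1°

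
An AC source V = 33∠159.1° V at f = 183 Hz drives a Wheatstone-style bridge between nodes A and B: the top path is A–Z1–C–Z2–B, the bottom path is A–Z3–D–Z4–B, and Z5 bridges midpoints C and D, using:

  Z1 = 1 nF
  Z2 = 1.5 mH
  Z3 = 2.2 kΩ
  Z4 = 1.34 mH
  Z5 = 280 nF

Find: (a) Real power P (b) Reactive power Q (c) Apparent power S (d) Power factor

Step 1 — Angular frequency: ω = 2π·f = 2π·183 = 1150 rad/s.
Step 2 — Component impedances:
  Z1: Z = 1/(jωC) = -j/(ω·C) = 0 - j8.697e+05 Ω
  Z2: Z = jωL = j·1150·0.0015 = 0 + j1.725 Ω
  Z3: Z = R = 2200 Ω
  Z4: Z = jωL = j·1150·0.00134 = 0 + j1.541 Ω
  Z5: Z = 1/(jωC) = -j/(ω·C) = 0 - j3106 Ω
Step 3 — Bridge requires nodal analysis (the Z5 bridge couples midpoints C and D, so the two paths cannot be reduced to a simple series/parallel combination). Setting node B to ground and injecting 1 A at node A, the 3-node admittance system at A, C, D solves to V_A = Z_AB = 2200 - j4.024 Ω = 2200∠-0.1° Ω.
Step 4 — Source phasor: V = 33∠159.1° V = -30.83 + j11.77 V.
Step 5 — Current: I = V / Z = -0.01402 + j0.005325 A = 0.015∠159.2° A.
Step 6 — Complex power: S = V·I* = 0.495 - j0.0009053 VA.
Step 7 — Real power: P = Re(S) = 0.495 W.
Step 8 — Reactive power: Q = Im(S) = -0.0009053 VAR.
Step 9 — Apparent power: |S| = 0.495 VA.
Step 10 — Power factor: PF = P/|S| = 1 (leading).

(a) P = 0.495 W  (b) Q = -0.0009053 VAR  (c) S = 0.495 VA  (d) PF = 1 (leading)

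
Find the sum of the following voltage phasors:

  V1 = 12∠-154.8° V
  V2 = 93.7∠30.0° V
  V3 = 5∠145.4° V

Step 1 — Convert each phasor to rectangular form:
  V1 = 12·(cos(-154.8°) + j·sin(-154.8°)) = -10.86 - j5.109 V
  V2 = 93.7·(cos(30.0°) + j·sin(30.0°)) = 81.15 + j46.85 V
  V3 = 5·(cos(145.4°) + j·sin(145.4°)) = -4.116 + j2.839 V
Step 2 — Sum components: V_total = 66.17 + j44.58 V.
Step 3 — Convert to polar: |V_total| = 79.79 V, ∠V_total = 34.0°.

V_total = 79.79∠34.0° V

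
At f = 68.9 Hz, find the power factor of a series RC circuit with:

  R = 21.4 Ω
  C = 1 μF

Step 1 — Angular frequency: ω = 2π·f = 2π·68.9 = 432.9 rad/s.
Step 2 — Component impedances:
  R: Z = R = 21.4 Ω
  C: Z = 1/(jωC) = -j/(ω·C) = 0 - j2310 Ω
Step 3 — Series combination: Z_total = R + C = 21.4 - j2310 Ω = 2310∠-89.5° Ω.
Step 4 — Power factor: PF = cos(φ) = Re(Z)/|Z| = 21.4/2310 = 0.009264.
Step 5 — Type: Im(Z) = -2310 ⇒ leading (phase φ = -89.5°).

PF = 0.009264 (leading, φ = -89.5°)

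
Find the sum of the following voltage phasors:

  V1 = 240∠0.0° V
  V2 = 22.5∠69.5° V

Step 1 — Convert each phasor to rectangular form:
  V1 = 240·(cos(0.0°) + j·sin(0.0°)) = 240 V
  V2 = 22.5·(cos(69.5°) + j·sin(69.5°)) = 7.88 + j21.08 V
Step 2 — Sum components: V_total = 247.9 + j21.08 V.
Step 3 — Convert to polar: |V_total| = 248.8 V, ∠V_total = 4.9°.

V_total = 248.8∠4.9° V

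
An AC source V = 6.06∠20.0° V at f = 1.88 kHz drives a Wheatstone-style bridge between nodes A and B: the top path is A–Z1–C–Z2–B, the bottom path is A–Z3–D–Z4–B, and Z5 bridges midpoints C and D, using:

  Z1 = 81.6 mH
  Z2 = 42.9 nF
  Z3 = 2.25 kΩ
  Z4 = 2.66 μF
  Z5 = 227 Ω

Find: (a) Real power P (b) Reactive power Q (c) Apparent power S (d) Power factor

Step 1 — Angular frequency: ω = 2π·f = 2π·1880 = 1.181e+04 rad/s.
Step 2 — Component impedances:
  Z1: Z = jωL = j·1.181e+04·0.0816 = 0 + j963.9 Ω
  Z2: Z = 1/(jωC) = -j/(ω·C) = 0 - j1973 Ω
  Z3: Z = R = 2250 Ω
  Z4: Z = 1/(jωC) = -j/(ω·C) = 0 - j31.83 Ω
  Z5: Z = R = 227 Ω
Step 3 — Bridge requires nodal analysis (the Z5 bridge couples midpoints C and D, so the two paths cannot be reduced to a simple series/parallel combination). Setting node B to ground and injecting 1 A at node A, the 3-node admittance system at A, C, D solves to V_A = Z_AB = 455.9 + j650 Ω = 793.9∠55.0° Ω.
Step 4 — Source phasor: V = 6.06∠20.0° V = 5.695 + j2.073 V.
Step 5 — Current: I = V / Z = 0.006256 - j0.004373 A = 0.007633∠-35.0° A.
Step 6 — Complex power: S = V·I* = 0.02656 + j0.03787 VA.
Step 7 — Real power: P = Re(S) = 0.02656 W.
Step 8 — Reactive power: Q = Im(S) = 0.03787 VAR.
Step 9 — Apparent power: |S| = 0.04626 VA.
Step 10 — Power factor: PF = P/|S| = 0.5742 (lagging).

(a) P = 0.02656 W  (b) Q = 0.03787 VAR  (c) S = 0.04626 VA  (d) PF = 0.5742 (lagging)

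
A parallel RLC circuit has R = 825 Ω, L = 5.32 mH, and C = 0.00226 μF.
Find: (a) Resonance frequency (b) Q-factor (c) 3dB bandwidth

Step 1 — Resonance: ω₀ = 1/√(LC) = 1/√(0.00532·2.26e-09) = 2.884e+05 rad/s.
Step 2 — f₀ = ω₀/(2π) = 4.59e+04 Hz.
Step 3 — Parallel Q: Q = R/(ω₀L) = 825/(2.884e+05·0.00532) = 0.5377.
Step 4 — Bandwidth: Δω = ω₀/Q = 5.363e+05 rad/s; BW = Δω/(2π) = 8.536e+04 Hz.

(a) f₀ = 4.59e+04 Hz  (b) Q = 0.5377  (c) BW = 8.536e+04 Hz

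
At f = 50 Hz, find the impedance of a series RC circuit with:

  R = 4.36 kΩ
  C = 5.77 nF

Step 1 — Angular frequency: ω = 2π·f = 2π·50 = 314.2 rad/s.
Step 2 — Component impedances:
  R: Z = R = 4360 Ω
  C: Z = 1/(jωC) = -j/(ω·C) = 0 - j5.517e+05 Ω
Step 3 — Series combination: Z_total = R + C = 4360 - j5.517e+05 Ω = 5.517e+05∠-89.5° Ω.

Z = 4360 - j5.517e+05 Ω = 5.517e+05∠-89.5° Ω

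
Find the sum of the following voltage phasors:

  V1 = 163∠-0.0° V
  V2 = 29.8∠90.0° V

Step 1 — Convert each phasor to rectangular form:
  V1 = 163·(cos(-0.0°) + j·sin(-0.0°)) = 163 V
  V2 = 29.8·(cos(90.0°) + j·sin(90.0°)) = 0 + j29.8 V
Step 2 — Sum components: V_total = 163 + j29.8 V.
Step 3 — Convert to polar: |V_total| = 165.7 V, ∠V_total = 10.4°.

V_total = 165.7∠10.4° V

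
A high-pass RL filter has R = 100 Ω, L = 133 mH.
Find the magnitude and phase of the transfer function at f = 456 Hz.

Step 1 — Angular frequency: ω = 2π·456 = 2865 rad/s.
Step 2 — Transfer function: H(jω) = jωL/(R + jωL).
Step 3 — Numerator jωL = j·381.1; denominator R + jωL = 100 + j381.1.
Step 4 — H = 0.9356 + j0.2455.
Step 5 — Magnitude: |H| = 0.9672 (-0.3 dB); phase: φ = 14.7°.

|H| = 0.9672 (-0.3 dB), φ = 14.7°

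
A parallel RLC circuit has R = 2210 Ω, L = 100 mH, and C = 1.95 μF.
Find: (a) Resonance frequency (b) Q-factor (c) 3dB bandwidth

Step 1 — Resonance: ω₀ = 1/√(LC) = 1/√(0.1·1.95e-06) = 2265 rad/s.
Step 2 — f₀ = ω₀/(2π) = 360.4 Hz.
Step 3 — Parallel Q: Q = R/(ω₀L) = 2210/(2265·0.1) = 9.759.
Step 4 — Bandwidth: Δω = ω₀/Q = 232 rad/s; BW = Δω/(2π) = 36.93 Hz.

(a) f₀ = 360.4 Hz  (b) Q = 9.759  (c) BW = 36.93 Hz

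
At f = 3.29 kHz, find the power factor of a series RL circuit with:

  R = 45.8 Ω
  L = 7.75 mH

Step 1 — Angular frequency: ω = 2π·f = 2π·3290 = 2.067e+04 rad/s.
Step 2 — Component impedances:
  R: Z = R = 45.8 Ω
  L: Z = jωL = j·2.067e+04·0.00775 = 0 + j160.2 Ω
Step 3 — Series combination: Z_total = R + L = 45.8 + j160.2 Ω = 166.6∠74.0° Ω.
Step 4 — Power factor: PF = cos(φ) = Re(Z)/|Z| = 45.8/166.6 = 0.2749.
Step 5 — Type: Im(Z) = 160.2 ⇒ lagging (phase φ = 74.0°).

PF = 0.2749 (lagging, φ = 74.0°)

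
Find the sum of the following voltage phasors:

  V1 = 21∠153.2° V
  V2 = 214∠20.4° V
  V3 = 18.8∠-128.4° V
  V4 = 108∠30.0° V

Step 1 — Convert each phasor to rectangular form:
  V1 = 21·(cos(153.2°) + j·sin(153.2°)) = -18.74 + j9.468 V
  V2 = 214·(cos(20.4°) + j·sin(20.4°)) = 200.6 + j74.59 V
  V3 = 18.8·(cos(-128.4°) + j·sin(-128.4°)) = -11.68 - j14.73 V
  V4 = 108·(cos(30.0°) + j·sin(30.0°)) = 93.53 + j54 V
Step 2 — Sum components: V_total = 263.7 + j123.3 V.
Step 3 — Convert to polar: |V_total| = 291.1 V, ∠V_total = 25.1°.

V_total = 291.1∠25.1° V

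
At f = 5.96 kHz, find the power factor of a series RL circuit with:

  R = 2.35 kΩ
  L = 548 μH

Step 1 — Angular frequency: ω = 2π·f = 2π·5960 = 3.745e+04 rad/s.
Step 2 — Component impedances:
  R: Z = R = 2350 Ω
  L: Z = jωL = j·3.745e+04·0.000548 = 0 + j20.52 Ω
Step 3 — Series combination: Z_total = R + L = 2350 + j20.52 Ω = 2350∠0.5° Ω.
Step 4 — Power factor: PF = cos(φ) = Re(Z)/|Z| = 2350/2350 = 1.
Step 5 — Type: Im(Z) = 20.52 ⇒ lagging (phase φ = 0.5°).

PF = 1 (lagging, φ = 0.5°)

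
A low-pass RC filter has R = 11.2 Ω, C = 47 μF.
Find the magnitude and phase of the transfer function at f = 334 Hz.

Step 1 — Angular frequency: ω = 2π·334 = 2099 rad/s.
Step 2 — Transfer function: H(jω) = 1/(1 + jωRC).
Step 3 — Denominator: 1 + jωRC = 1 + j·2099·11.2·4.7e-05 = 1 + j1.105.
Step 4 — H = 0.4504 - j0.4975.
Step 5 — Magnitude: |H| = 0.6711 (-3.5 dB); phase: φ = -47.8°.

|H| = 0.6711 (-3.5 dB), φ = -47.8°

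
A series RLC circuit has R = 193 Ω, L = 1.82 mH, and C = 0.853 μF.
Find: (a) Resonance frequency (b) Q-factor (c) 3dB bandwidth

Step 1 — Resonance: ω₀ = 1/√(LC) = 1/√(0.00182·8.53e-07) = 2.538e+04 rad/s.
Step 2 — f₀ = ω₀/(2π) = 4039 Hz.
Step 3 — Series Q: Q = ω₀L/R = 2.538e+04·0.00182/193 = 0.2393.
Step 4 — Bandwidth: Δω = ω₀/Q = 1.06e+05 rad/s; BW = Δω/(2π) = 1.688e+04 Hz.

(a) f₀ = 4039 Hz  (b) Q = 0.2393  (c) BW = 1.688e+04 Hz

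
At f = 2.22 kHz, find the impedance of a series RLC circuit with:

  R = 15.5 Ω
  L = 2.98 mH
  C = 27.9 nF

Step 1 — Angular frequency: ω = 2π·f = 2π·2220 = 1.395e+04 rad/s.
Step 2 — Component impedances:
  R: Z = R = 15.5 Ω
  L: Z = jωL = j·1.395e+04·0.00298 = 0 + j41.57 Ω
  C: Z = 1/(jωC) = -j/(ω·C) = 0 - j2570 Ω
Step 3 — Series combination: Z_total = R + L + C = 15.5 - j2528 Ω = 2528∠-89.6° Ω.

Z = 15.5 - j2528 Ω = 2528∠-89.6° Ω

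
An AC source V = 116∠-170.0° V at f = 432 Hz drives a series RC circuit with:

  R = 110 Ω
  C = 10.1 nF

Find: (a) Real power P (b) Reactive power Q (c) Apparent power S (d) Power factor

Step 1 — Angular frequency: ω = 2π·f = 2π·432 = 2714 rad/s.
Step 2 — Component impedances:
  R: Z = R = 110 Ω
  C: Z = 1/(jωC) = -j/(ω·C) = 0 - j3.648e+04 Ω
Step 3 — Series combination: Z_total = R + C = 110 - j3.648e+04 Ω = 3.648e+04∠-89.8° Ω.
Step 4 — Source phasor: V = 116∠-170.0° V = -114.2 - j20.14 V.
Step 5 — Current: I = V / Z = 0.0005428 - j0.003133 A = 0.00318∠-80.2° A.
Step 6 — Complex power: S = V·I* = 0.001112 - j0.3689 VA.
Step 7 — Real power: P = Re(S) = 0.001112 W.
Step 8 — Reactive power: Q = Im(S) = -0.3689 VAR.
Step 9 — Apparent power: |S| = 0.3689 VA.
Step 10 — Power factor: PF = P/|S| = 0.003016 (leading).

(a) P = 0.001112 W  (b) Q = -0.3689 VAR  (c) S = 0.3689 VA  (d) PF = 0.003016 (leading)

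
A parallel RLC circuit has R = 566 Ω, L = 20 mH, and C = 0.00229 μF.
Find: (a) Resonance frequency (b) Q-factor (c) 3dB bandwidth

Step 1 — Resonance: ω₀ = 1/√(LC) = 1/√(0.02·2.29e-09) = 1.478e+05 rad/s.
Step 2 — f₀ = ω₀/(2π) = 2.352e+04 Hz.
Step 3 — Parallel Q: Q = R/(ω₀L) = 566/(1.478e+05·0.02) = 0.1915.
Step 4 — Bandwidth: Δω = ω₀/Q = 7.715e+05 rad/s; BW = Δω/(2π) = 1.228e+05 Hz.

(a) f₀ = 2.352e+04 Hz  (b) Q = 0.1915  (c) BW = 1.228e+05 Hz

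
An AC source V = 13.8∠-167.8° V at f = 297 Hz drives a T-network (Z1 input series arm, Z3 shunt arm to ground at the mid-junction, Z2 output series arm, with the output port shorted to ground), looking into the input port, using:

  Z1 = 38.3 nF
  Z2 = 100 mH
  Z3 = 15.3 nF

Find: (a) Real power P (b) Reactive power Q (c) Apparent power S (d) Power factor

Step 1 — Angular frequency: ω = 2π·f = 2π·297 = 1866 rad/s.
Step 2 — Component impedances:
  Z1: Z = 1/(jωC) = -j/(ω·C) = 0 - j1.399e+04 Ω
  Z2: Z = jωL = j·1866·0.1 = 0 + j186.6 Ω
  Z3: Z = 1/(jωC) = -j/(ω·C) = 0 - j3.502e+04 Ω
Step 3 — With the output port shorted to ground, the output series arm Z2 runs from the junction to ground; the shunt arm Z3 also runs from the junction to ground. They appear in parallel: Z3 || Z2 = 0 + j187.6 Ω.
Step 4 — Series with input arm Z1: Z_in = Z1 + (Z3 || Z2) = 0 - j1.38e+04 Ω = 1.38e+04∠-90.0° Ω.
Step 5 — Source phasor: V = 13.8∠-167.8° V = -13.49 - j2.916 V.
Step 6 — Current: I = V / Z = 0.0002113 - j0.0009771 A = 0.0009997∠-77.8° A.
Step 7 — Complex power: S = V·I* = 0 - j0.0138 VA.
Step 8 — Real power: P = Re(S) = 0 W.
Step 9 — Reactive power: Q = Im(S) = -0.0138 VAR.
Step 10 — Apparent power: |S| = 0.0138 VA.
Step 11 — Power factor: PF = P/|S| = 0 (leading).

(a) P = 0 W  (b) Q = -0.0138 VAR  (c) S = 0.0138 VA  (d) PF = 0 (leading)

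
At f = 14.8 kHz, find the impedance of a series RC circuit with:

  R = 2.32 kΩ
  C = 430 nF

Step 1 — Angular frequency: ω = 2π·f = 2π·1.48e+04 = 9.299e+04 rad/s.
Step 2 — Component impedances:
  R: Z = R = 2320 Ω
  C: Z = 1/(jωC) = -j/(ω·C) = 0 - j25.01 Ω
Step 3 — Series combination: Z_total = R + C = 2320 - j25.01 Ω = 2320∠-0.6° Ω.

Z = 2320 - j25.01 Ω = 2320∠-0.6° Ω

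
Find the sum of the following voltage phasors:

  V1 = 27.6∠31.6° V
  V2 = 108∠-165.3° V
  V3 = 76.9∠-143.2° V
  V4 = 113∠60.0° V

Step 1 — Convert each phasor to rectangular form:
  V1 = 27.6·(cos(31.6°) + j·sin(31.6°)) = 23.51 + j14.46 V
  V2 = 108·(cos(-165.3°) + j·sin(-165.3°)) = -104.5 - j27.41 V
  V3 = 76.9·(cos(-143.2°) + j·sin(-143.2°)) = -61.58 - j46.06 V
  V4 = 113·(cos(60.0°) + j·sin(60.0°)) = 56.5 + j97.86 V
Step 2 — Sum components: V_total = -86.03 + j38.85 V.
Step 3 — Convert to polar: |V_total| = 94.4 V, ∠V_total = 155.7°.

V_total = 94.4∠155.7° V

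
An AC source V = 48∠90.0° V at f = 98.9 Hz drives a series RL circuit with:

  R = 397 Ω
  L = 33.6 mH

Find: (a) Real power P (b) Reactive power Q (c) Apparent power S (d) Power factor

Step 1 — Angular frequency: ω = 2π·f = 2π·98.9 = 621.4 rad/s.
Step 2 — Component impedances:
  R: Z = R = 397 Ω
  L: Z = jωL = j·621.4·0.0336 = 0 + j20.88 Ω
Step 3 — Series combination: Z_total = R + L = 397 + j20.88 Ω = 397.5∠3.0° Ω.
Step 4 — Source phasor: V = 48∠90.0° V = 0 + j48 V.
Step 5 — Current: I = V / Z = 0.006341 + j0.1206 A = 0.1207∠87.0° A.
Step 6 — Complex power: S = V·I* = 5.788 + j0.3044 VA.
Step 7 — Real power: P = Re(S) = 5.788 W.
Step 8 — Reactive power: Q = Im(S) = 0.3044 VAR.
Step 9 — Apparent power: |S| = 5.796 VA.
Step 10 — Power factor: PF = P/|S| = 0.9986 (lagging).

(a) P = 5.788 W  (b) Q = 0.3044 VAR  (c) S = 5.796 VA  (d) PF = 0.9986 (lagging)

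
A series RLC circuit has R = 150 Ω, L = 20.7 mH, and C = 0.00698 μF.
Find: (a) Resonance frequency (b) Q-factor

Step 1 — Resonance condition Im(Z)=0 gives ω₀ = 1/√(LC).
Step 2 — ω₀ = 1/√(0.0207·6.98e-09) = 8.319e+04 rad/s.
Step 3 — f₀ = ω₀/(2π) = 1.324e+04 Hz.
Step 4 — Series Q: Q = ω₀L/R = 8.319e+04·0.0207/150 = 11.48.

(a) f₀ = 1.324e+04 Hz  (b) Q = 11.48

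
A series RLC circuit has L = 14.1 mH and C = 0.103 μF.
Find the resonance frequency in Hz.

Step 1 — Resonance condition Im(Z)=0 gives ω₀ = 1/√(LC).
Step 2 — ω₀ = 1/√(0.0141·1.03e-07) = 2.624e+04 rad/s.
Step 3 — f₀ = ω₀/(2π) = 4176 Hz.

f₀ = 4176 Hz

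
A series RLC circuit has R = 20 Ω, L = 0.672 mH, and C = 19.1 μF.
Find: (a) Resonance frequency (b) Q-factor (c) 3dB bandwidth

Step 1 — Resonance: ω₀ = 1/√(LC) = 1/√(0.000672·1.91e-05) = 8827 rad/s.
Step 2 — f₀ = ω₀/(2π) = 1405 Hz.
Step 3 — Series Q: Q = ω₀L/R = 8827·0.000672/20 = 0.2966.
Step 4 — Bandwidth: Δω = ω₀/Q = 2.976e+04 rad/s; BW = Δω/(2π) = 4737 Hz.

(a) f₀ = 1405 Hz  (b) Q = 0.2966  (c) BW = 4737 Hz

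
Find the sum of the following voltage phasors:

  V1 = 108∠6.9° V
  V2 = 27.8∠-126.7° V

Step 1 — Convert each phasor to rectangular form:
  V1 = 108·(cos(6.9°) + j·sin(6.9°)) = 107.2 + j12.97 V
  V2 = 27.8·(cos(-126.7°) + j·sin(-126.7°)) = -16.61 - j22.29 V
Step 2 — Sum components: V_total = 90.6 - j9.315 V.
Step 3 — Convert to polar: |V_total| = 91.08 V, ∠V_total = -5.9°.

V_total = 91.08∠-5.9° V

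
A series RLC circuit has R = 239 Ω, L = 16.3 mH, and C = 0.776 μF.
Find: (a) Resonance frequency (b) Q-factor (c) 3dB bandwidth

Step 1 — Resonance: ω₀ = 1/√(LC) = 1/√(0.0163·7.76e-07) = 8892 rad/s.
Step 2 — f₀ = ω₀/(2π) = 1415 Hz.
Step 3 — Series Q: Q = ω₀L/R = 8892·0.0163/239 = 0.6064.
Step 4 — Bandwidth: Δω = ω₀/Q = 1.466e+04 rad/s; BW = Δω/(2π) = 2334 Hz.

(a) f₀ = 1415 Hz  (b) Q = 0.6064  (c) BW = 2334 Hz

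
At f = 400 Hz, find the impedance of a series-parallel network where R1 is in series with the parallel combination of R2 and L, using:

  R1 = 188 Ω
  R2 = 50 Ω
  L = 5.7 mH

Step 1 — Angular frequency: ω = 2π·f = 2π·400 = 2513 rad/s.
Step 2 — Component impedances:
  R1: Z = R = 188 Ω
  R2: Z = R = 50 Ω
  L: Z = jωL = j·2513·0.0057 = 0 + j14.33 Ω
Step 3 — Parallel branch: R2 || L = 1/(1/R2 + 1/L) = 3.793 + j13.24 Ω.
Step 4 — Series with R1: Z_total = R1 + (R2 || L) = 191.8 + j13.24 Ω = 192.2∠3.9° Ω.

Z = 191.8 + j13.24 Ω = 192.2∠3.9° Ω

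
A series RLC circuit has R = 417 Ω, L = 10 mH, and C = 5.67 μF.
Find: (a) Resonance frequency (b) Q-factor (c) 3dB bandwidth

Step 1 — Resonance condition Im(Z)=0 gives ω₀ = 1/√(LC).
Step 2 — ω₀ = 1/√(0.01·5.67e-06) = 4200 rad/s.
Step 3 — f₀ = ω₀/(2π) = 668.4 Hz.
Step 4 — Series Q: Q = ω₀L/R = 4200·0.01/417 = 0.1007.
Step 5 — 3dB bandwidth: Δω = ω₀/Q = 4.17e+04 rad/s; BW = Δω/(2π) = 6637 Hz.

(a) f₀ = 668.4 Hz  (b) Q = 0.1007  (c) BW = 6637 Hz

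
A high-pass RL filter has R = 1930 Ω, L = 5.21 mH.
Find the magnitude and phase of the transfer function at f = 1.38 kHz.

Step 1 — Angular frequency: ω = 2π·1380 = 8671 rad/s.
Step 2 — Transfer function: H(jω) = jωL/(R + jωL).
Step 3 — Numerator jωL = j·45.17; denominator R + jωL = 1930 + j45.17.
Step 4 — H = 0.0005476 + j0.02339.
Step 5 — Magnitude: |H| = 0.0234 (-32.6 dB); phase: φ = 88.7°.

|H| = 0.0234 (-32.6 dB), φ = 88.7°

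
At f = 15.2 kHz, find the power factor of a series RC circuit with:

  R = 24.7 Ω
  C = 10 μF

Step 1 — Angular frequency: ω = 2π·f = 2π·1.52e+04 = 9.55e+04 rad/s.
Step 2 — Component impedances:
  R: Z = R = 24.7 Ω
  C: Z = 1/(jωC) = -j/(ω·C) = 0 - j1.047 Ω
Step 3 — Series combination: Z_total = R + C = 24.7 - j1.047 Ω = 24.72∠-2.4° Ω.
Step 4 — Power factor: PF = cos(φ) = Re(Z)/|Z| = 24.7/24.722 = 0.9991.
Step 5 — Type: Im(Z) = -1.047 ⇒ leading (phase φ = -2.4°).

PF = 0.9991 (leading, φ = -2.4°)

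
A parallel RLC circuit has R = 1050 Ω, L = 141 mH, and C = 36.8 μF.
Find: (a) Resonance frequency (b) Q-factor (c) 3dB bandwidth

Step 1 — Resonance: ω₀ = 1/√(LC) = 1/√(0.141·3.68e-05) = 439 rad/s.
Step 2 — f₀ = ω₀/(2π) = 69.87 Hz.
Step 3 — Parallel Q: Q = R/(ω₀L) = 1050/(439·0.141) = 16.96.
Step 4 — Bandwidth: Δω = ω₀/Q = 25.88 rad/s; BW = Δω/(2π) = 4.119 Hz.

(a) f₀ = 69.87 Hz  (b) Q = 16.96  (c) BW = 4.119 Hz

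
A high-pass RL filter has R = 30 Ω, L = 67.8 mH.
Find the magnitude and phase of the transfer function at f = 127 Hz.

Step 1 — Angular frequency: ω = 2π·127 = 798 rad/s.
Step 2 — Transfer function: H(jω) = jωL/(R + jωL).
Step 3 — Numerator jωL = j·54.1; denominator R + jωL = 30 + j54.1.
Step 4 — H = 0.7648 + j0.4241.
Step 5 — Magnitude: |H| = 0.8745 (-1.2 dB); phase: φ = 29.0°.

|H| = 0.8745 (-1.2 dB), φ = 29.0°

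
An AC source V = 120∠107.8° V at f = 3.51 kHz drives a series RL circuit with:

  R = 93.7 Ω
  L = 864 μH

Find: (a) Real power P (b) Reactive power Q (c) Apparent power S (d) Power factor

Step 1 — Angular frequency: ω = 2π·f = 2π·3510 = 2.205e+04 rad/s.
Step 2 — Component impedances:
  R: Z = R = 93.7 Ω
  L: Z = jωL = j·2.205e+04·0.000864 = 0 + j19.05 Ω
Step 3 — Series combination: Z_total = R + L = 93.7 + j19.05 Ω = 95.62∠11.5° Ω.
Step 4 — Source phasor: V = 120∠107.8° V = -36.68 + j114.3 V.
Step 5 — Current: I = V / Z = -0.1378 + j1.247 A = 1.255∠96.3° A.
Step 6 — Complex power: S = V·I* = 147.6 + j30.01 VA.
Step 7 — Real power: P = Re(S) = 147.6 W.
Step 8 — Reactive power: Q = Im(S) = 30.01 VAR.
Step 9 — Apparent power: |S| = 150.6 VA.
Step 10 — Power factor: PF = P/|S| = 0.9799 (lagging).

(a) P = 147.6 W  (b) Q = 30.01 VAR  (c) S = 150.6 VA  (d) PF = 0.9799 (lagging)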